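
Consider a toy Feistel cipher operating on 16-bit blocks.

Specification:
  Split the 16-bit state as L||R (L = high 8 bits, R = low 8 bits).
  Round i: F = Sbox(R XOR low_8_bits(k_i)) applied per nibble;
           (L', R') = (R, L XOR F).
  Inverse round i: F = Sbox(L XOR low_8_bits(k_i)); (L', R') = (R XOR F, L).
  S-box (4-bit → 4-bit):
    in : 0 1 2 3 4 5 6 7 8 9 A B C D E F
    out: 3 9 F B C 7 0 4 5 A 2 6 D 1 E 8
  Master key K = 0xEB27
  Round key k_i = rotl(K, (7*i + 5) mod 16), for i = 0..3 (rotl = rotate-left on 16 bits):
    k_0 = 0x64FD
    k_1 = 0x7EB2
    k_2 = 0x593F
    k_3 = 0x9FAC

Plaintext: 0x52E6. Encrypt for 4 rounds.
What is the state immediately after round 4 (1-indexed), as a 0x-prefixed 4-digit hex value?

0x6E79

s_0 = plaintext = 0x52E6
s_1 = Round(s_0, k_0) = 0xE6C4
s_2 = Round(s_1, k_1) = 0xC4A6
s_3 = Round(s_2, k_2) = 0xA66E
s_4 = Round(s_3, k_3) = 0x6E79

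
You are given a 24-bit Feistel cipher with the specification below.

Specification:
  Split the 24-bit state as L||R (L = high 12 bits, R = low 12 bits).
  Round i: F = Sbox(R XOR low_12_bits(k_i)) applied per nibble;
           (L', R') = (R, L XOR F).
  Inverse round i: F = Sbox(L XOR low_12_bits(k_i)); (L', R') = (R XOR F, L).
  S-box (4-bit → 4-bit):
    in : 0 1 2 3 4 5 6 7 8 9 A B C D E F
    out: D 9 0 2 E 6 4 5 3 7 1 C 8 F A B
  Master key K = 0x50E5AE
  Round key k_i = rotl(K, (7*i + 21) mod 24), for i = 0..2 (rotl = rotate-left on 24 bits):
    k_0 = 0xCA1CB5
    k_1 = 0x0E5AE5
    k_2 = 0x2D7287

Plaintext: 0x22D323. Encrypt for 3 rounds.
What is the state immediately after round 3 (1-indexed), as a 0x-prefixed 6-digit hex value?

s_0 = plaintext = 0x22D323
s_1 = Round(s_0, k_0) = 0x323959
s_2 = Round(s_1, k_1) = 0x9591EB
s_3 = Round(s_2, k_2) = 0x1EBB11

0x1EBB11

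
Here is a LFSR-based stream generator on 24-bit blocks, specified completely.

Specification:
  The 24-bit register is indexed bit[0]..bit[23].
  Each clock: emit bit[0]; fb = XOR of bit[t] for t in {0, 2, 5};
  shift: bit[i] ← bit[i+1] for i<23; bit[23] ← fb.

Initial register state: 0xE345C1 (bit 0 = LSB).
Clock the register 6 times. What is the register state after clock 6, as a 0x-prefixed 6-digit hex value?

0x7F8D17

reg_0 = 0xE345C1
clock 1: out=1, reg = 0xF1A2E0
clock 2: out=0, reg = 0xF8D170
clock 3: out=0, reg = 0xFC68B8
clock 4: out=0, reg = 0xFE345C
clock 5: out=0, reg = 0xFF1A2E
clock 6: out=0, reg = 0x7F8D17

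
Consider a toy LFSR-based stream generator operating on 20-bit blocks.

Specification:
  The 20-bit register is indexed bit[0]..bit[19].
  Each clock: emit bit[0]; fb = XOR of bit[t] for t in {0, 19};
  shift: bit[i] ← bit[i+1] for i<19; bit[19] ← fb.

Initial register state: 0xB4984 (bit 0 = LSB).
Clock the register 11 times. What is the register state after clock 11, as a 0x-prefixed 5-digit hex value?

reg_0 = 0xB4984
clock 1: out=0, reg = 0xDA4C2
clock 2: out=0, reg = 0xED261
clock 3: out=1, reg = 0x76930
clock 4: out=0, reg = 0x3B498
clock 5: out=0, reg = 0x1DA4C
clock 6: out=0, reg = 0x0ED26
clock 7: out=0, reg = 0x07693
clock 8: out=1, reg = 0x83B49
clock 9: out=1, reg = 0x41DA4
clock 10: out=0, reg = 0x20ED2
clock 11: out=0, reg = 0x10769

0x10769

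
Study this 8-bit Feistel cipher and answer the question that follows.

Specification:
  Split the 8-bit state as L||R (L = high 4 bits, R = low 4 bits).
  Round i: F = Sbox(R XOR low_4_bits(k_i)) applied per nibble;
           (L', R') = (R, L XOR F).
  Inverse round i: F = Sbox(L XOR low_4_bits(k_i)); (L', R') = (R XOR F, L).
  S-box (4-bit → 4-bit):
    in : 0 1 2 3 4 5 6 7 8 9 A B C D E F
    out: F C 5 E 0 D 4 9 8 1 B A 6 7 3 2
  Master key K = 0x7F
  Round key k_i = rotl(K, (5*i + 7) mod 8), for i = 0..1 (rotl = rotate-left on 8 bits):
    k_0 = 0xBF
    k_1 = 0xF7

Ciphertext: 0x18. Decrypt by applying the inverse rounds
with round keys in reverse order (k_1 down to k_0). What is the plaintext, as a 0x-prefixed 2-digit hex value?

s_0 = ciphertext = 0x18
s_1 = InvRound(s_0, k_1) = 0xC1
s_2 = InvRound(s_1, k_0) = 0xFC

0xFC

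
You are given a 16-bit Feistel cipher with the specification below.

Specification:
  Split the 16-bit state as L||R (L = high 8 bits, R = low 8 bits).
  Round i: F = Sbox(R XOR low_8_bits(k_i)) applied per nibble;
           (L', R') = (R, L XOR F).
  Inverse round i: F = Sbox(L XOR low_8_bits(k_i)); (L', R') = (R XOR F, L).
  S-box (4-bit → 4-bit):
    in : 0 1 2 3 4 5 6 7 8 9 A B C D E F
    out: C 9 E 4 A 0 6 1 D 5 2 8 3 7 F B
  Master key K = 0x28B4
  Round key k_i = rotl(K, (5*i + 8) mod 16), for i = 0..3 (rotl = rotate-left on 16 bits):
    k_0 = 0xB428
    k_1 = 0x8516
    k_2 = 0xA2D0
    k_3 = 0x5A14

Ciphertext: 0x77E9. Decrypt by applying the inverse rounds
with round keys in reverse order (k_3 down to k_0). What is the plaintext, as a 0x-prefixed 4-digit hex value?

0x44EB

s_0 = ciphertext = 0x77E9
s_1 = InvRound(s_0, k_3) = 0x8D77
s_2 = InvRound(s_1, k_2) = 0x708D
s_3 = InvRound(s_2, k_1) = 0xEB70
s_4 = InvRound(s_3, k_0) = 0x44EB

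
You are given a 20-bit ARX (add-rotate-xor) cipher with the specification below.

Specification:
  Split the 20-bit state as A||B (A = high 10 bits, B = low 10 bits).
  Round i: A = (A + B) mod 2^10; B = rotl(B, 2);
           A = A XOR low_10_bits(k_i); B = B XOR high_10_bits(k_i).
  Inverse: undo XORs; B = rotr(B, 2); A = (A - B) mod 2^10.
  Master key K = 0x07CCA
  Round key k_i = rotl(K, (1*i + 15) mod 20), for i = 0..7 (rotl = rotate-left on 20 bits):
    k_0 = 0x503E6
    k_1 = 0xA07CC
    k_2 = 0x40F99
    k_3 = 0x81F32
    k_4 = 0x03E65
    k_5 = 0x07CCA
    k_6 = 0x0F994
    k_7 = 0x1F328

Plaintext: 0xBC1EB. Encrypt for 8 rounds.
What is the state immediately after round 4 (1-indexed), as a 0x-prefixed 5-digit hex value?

0x5417E

s_0 = plaintext = 0xBC1EB
s_1 = Round(s_0, k_0) = 0xCF6ED
s_2 = Round(s_1, k_1) = 0x79937
s_3 = Round(s_2, k_2) = 0x211DE
s_4 = Round(s_3, k_3) = 0x5417E
s_5 = Round(s_4, k_4) = 0x2ADF6
s_6 = Round(s_5, k_5) = 0x9AFC6
s_7 = Round(s_6, k_6) = 0xE9725
s_8 = Round(s_7, k_7) = 0x788EB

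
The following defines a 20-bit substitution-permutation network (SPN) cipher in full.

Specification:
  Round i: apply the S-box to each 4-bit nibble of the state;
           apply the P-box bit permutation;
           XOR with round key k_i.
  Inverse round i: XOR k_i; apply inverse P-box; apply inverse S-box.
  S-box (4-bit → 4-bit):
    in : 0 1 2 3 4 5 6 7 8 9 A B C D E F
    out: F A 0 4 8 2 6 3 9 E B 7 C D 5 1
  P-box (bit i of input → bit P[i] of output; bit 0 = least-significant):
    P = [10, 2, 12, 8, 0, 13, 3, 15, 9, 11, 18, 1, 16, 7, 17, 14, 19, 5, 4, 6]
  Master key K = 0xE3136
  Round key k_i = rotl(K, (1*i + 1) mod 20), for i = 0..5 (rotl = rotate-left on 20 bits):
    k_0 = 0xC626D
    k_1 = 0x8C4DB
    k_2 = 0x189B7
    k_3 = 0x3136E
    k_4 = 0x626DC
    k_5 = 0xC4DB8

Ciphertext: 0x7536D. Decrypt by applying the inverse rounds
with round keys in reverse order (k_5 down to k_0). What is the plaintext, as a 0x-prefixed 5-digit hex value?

0x9F406

s_0 = ciphertext = 0x7536D
s_1 = InvRound(s_0, k_5) = 0xDB7FB
s_2 = InvRound(s_1, k_4) = 0x7E489
s_3 = InvRound(s_2, k_3) = 0x11DA0
s_4 = InvRound(s_3, k_2) = 0x3248B
s_5 = InvRound(s_4, k_1) = 0xDD212
s_6 = InvRound(s_5, k_0) = 0x9F406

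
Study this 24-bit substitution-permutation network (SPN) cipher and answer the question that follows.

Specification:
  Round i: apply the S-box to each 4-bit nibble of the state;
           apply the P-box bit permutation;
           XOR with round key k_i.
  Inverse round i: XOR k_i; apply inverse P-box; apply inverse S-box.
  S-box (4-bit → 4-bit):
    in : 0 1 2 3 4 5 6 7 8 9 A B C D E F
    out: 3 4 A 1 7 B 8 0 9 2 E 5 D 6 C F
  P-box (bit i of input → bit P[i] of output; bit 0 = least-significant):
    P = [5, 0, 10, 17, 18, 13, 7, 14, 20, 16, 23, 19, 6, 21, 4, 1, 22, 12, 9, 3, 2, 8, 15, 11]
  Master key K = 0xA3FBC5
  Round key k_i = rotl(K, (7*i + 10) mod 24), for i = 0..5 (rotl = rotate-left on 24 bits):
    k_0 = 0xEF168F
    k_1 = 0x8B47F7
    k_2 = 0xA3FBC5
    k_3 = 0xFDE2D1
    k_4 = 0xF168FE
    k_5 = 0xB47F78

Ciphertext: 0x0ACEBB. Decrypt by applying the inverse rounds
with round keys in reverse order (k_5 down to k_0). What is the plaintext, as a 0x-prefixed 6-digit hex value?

s_0 = ciphertext = 0x0ACEBB
s_1 = InvRound(s_0, k_5) = 0xD95C42
s_2 = InvRound(s_1, k_4) = 0x32D6DB
s_3 = InvRound(s_2, k_3) = 0x756A0E
s_4 = InvRound(s_3, k_2) = 0xD58BB2
s_5 = InvRound(s_4, k_1) = 0xC3388A
s_6 = InvRound(s_5, k_0) = 0x81960D

0x81960D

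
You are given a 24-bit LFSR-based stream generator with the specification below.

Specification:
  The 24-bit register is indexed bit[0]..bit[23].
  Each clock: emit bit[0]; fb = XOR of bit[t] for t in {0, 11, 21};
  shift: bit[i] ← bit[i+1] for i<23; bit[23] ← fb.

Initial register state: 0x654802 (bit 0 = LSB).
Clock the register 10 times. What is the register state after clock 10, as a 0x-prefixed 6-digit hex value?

0xFA1952

reg_0 = 0x654802
clock 1: out=0, reg = 0x32A401
clock 2: out=1, reg = 0x195200
clock 3: out=0, reg = 0x0CA900
clock 4: out=0, reg = 0x865480
clock 5: out=0, reg = 0x432A40
clock 6: out=0, reg = 0xA19520
clock 7: out=0, reg = 0xD0CA90
clock 8: out=0, reg = 0xE86548
clock 9: out=0, reg = 0xF432A4
clock 10: out=0, reg = 0xFA1952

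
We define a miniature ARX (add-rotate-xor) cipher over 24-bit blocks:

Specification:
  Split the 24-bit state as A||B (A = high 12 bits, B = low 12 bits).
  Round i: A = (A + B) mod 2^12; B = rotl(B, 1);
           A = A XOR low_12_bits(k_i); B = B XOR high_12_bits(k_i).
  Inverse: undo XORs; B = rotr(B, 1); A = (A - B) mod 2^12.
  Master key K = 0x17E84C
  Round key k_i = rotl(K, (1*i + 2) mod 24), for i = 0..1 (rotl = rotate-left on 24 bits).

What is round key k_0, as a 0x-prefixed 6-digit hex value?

0x5FA130

K = 0x17E84C
k_0 = rotl(K, (1*0+2) mod 24) = rotl(K, 2) = 0x5FA130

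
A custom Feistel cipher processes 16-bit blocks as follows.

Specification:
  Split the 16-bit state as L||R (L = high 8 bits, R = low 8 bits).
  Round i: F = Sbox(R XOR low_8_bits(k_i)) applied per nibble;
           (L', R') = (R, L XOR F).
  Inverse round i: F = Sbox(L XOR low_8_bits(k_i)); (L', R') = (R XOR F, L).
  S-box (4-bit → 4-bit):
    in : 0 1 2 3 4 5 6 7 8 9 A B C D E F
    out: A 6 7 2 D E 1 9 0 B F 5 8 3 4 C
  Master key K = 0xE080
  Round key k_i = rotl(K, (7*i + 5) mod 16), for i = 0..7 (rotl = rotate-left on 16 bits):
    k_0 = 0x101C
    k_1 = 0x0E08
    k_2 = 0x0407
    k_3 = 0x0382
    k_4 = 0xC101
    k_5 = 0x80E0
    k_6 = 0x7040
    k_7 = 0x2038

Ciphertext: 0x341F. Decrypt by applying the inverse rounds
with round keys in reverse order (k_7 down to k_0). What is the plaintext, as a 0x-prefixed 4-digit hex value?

s_0 = ciphertext = 0x341F
s_1 = InvRound(s_0, k_7) = 0xB734
s_2 = InvRound(s_1, k_6) = 0xFDB7
s_3 = InvRound(s_2, k_5) = 0xD4FD
s_4 = InvRound(s_3, k_4) = 0xC3D4
s_5 = InvRound(s_4, k_3) = 0x02C3
s_6 = InvRound(s_5, k_2) = 0x6D02
s_7 = InvRound(s_6, k_1) = 0x1C6D
s_8 = InvRound(s_7, k_0) = 0xC71C

0xC71C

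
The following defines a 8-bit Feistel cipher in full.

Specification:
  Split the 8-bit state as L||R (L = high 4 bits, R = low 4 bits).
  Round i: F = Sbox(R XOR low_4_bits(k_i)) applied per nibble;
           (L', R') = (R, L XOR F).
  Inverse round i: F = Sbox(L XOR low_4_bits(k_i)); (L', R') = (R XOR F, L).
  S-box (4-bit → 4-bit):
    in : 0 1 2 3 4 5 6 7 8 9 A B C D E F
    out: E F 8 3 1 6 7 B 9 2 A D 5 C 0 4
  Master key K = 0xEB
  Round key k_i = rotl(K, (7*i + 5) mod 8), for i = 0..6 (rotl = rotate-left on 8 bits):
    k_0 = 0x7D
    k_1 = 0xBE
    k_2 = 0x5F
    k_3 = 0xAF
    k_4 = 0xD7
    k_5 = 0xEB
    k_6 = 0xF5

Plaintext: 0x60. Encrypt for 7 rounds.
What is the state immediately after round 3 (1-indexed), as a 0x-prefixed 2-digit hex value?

0x1A

s_0 = plaintext = 0x60
s_1 = Round(s_0, k_0) = 0x0A
s_2 = Round(s_1, k_1) = 0xA1
s_3 = Round(s_2, k_2) = 0x1A
s_4 = Round(s_3, k_3) = 0xA7
s_5 = Round(s_4, k_4) = 0x74
s_6 = Round(s_5, k_5) = 0x43
s_7 = Round(s_6, k_6) = 0x33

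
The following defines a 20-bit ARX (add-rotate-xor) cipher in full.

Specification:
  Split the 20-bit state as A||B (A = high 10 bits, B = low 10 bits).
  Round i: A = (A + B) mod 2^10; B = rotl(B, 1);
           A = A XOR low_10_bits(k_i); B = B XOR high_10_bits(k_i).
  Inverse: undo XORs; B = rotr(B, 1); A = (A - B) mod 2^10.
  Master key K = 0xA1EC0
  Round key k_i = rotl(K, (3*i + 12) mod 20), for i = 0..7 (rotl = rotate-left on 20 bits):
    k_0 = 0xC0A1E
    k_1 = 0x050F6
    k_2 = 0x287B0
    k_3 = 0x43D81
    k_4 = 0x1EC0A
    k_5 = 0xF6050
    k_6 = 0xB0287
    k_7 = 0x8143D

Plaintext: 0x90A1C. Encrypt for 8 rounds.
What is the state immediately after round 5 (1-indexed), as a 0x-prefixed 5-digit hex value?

0xB83FD

s_0 = plaintext = 0x90A1C
s_1 = Round(s_0, k_0) = 0x9033B
s_2 = Round(s_1, k_1) = 0x63663
s_3 = Round(s_2, k_2) = 0x10066
s_4 = Round(s_3, k_3) = 0x49DC3
s_5 = Round(s_4, k_4) = 0xB83FD
s_6 = Round(s_5, k_5) = 0xA3423
s_7 = Round(s_6, k_6) = 0x0DE86
s_8 = Round(s_7, k_7) = 0xA0308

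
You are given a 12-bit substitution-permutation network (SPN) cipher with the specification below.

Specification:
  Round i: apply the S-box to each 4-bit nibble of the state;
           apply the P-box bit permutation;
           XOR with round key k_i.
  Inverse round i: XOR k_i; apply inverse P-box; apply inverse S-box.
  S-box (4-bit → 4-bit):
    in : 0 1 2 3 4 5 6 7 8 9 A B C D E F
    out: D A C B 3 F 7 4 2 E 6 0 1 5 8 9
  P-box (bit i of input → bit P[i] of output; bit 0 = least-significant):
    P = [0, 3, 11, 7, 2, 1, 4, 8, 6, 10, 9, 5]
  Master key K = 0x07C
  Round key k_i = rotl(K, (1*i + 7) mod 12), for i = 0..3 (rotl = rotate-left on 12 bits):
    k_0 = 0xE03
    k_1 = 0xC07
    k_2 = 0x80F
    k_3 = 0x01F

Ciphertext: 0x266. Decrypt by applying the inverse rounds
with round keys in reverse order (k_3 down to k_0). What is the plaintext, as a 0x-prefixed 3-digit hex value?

s_0 = ciphertext = 0x266
s_1 = InvRound(s_0, k_3) = 0x074
s_2 = InvRound(s_1, k_2) = 0xFA6
s_3 = InvRound(s_2, k_1) = 0x2EF
s_4 = InvRound(s_3, k_0) = 0x3C9

0x3C9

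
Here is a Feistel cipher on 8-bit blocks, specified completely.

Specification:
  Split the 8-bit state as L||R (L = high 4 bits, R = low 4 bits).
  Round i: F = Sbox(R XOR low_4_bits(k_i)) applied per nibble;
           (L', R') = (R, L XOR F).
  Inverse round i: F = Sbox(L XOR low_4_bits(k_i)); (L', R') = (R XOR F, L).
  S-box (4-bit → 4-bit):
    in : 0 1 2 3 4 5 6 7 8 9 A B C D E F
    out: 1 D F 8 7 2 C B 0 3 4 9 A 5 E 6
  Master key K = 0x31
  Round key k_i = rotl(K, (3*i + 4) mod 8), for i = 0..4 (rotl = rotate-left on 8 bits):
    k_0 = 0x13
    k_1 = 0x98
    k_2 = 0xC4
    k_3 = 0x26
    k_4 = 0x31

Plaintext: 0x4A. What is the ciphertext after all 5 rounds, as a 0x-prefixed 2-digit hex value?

s_0 = plaintext = 0x4A
s_1 = Round(s_0, k_0) = 0xA7
s_2 = Round(s_1, k_1) = 0x7C
s_3 = Round(s_2, k_2) = 0xC7
s_4 = Round(s_3, k_3) = 0x71
s_5 = Round(s_4, k_4) = 0x16

0x16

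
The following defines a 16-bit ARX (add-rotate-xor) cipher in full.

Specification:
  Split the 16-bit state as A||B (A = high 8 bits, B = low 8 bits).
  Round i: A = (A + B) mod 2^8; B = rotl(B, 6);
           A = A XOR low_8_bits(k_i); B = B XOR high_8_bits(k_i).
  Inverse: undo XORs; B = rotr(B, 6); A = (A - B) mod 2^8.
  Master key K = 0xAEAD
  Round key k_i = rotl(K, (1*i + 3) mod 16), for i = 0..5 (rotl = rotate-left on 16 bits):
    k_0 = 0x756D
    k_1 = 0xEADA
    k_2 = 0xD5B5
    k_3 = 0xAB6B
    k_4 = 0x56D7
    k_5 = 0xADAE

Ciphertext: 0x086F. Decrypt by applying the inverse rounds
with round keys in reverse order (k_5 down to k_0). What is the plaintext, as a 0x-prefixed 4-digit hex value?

0x22D0

s_0 = ciphertext = 0x086F
s_1 = InvRound(s_0, k_5) = 0x9B0B
s_2 = InvRound(s_1, k_4) = 0xD775
s_3 = InvRound(s_2, k_3) = 0x417B
s_4 = InvRound(s_3, k_2) = 0x3ABA
s_5 = InvRound(s_4, k_1) = 0x9F41
s_6 = InvRound(s_5, k_0) = 0x22D0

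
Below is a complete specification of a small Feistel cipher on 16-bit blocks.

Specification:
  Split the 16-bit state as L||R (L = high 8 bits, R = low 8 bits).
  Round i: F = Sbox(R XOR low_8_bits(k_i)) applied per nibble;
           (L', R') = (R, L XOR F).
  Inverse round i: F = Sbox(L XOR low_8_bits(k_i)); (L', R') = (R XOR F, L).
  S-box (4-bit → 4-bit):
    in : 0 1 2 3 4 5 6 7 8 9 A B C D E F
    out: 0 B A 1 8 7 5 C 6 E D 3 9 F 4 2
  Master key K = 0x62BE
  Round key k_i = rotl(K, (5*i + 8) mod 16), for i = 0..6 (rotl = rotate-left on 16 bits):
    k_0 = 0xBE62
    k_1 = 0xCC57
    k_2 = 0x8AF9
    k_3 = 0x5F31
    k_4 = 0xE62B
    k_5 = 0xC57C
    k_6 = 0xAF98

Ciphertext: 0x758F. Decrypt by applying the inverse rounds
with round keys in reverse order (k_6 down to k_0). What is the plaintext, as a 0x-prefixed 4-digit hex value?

0x7976

s_0 = ciphertext = 0x758F
s_1 = InvRound(s_0, k_6) = 0xC075
s_2 = InvRound(s_1, k_5) = 0x4CC0
s_3 = InvRound(s_2, k_4) = 0x9C4C
s_4 = InvRound(s_3, k_3) = 0x939C
s_5 = InvRound(s_4, k_2) = 0xC193
s_6 = InvRound(s_5, k_1) = 0x76C1
s_7 = InvRound(s_6, k_0) = 0x7976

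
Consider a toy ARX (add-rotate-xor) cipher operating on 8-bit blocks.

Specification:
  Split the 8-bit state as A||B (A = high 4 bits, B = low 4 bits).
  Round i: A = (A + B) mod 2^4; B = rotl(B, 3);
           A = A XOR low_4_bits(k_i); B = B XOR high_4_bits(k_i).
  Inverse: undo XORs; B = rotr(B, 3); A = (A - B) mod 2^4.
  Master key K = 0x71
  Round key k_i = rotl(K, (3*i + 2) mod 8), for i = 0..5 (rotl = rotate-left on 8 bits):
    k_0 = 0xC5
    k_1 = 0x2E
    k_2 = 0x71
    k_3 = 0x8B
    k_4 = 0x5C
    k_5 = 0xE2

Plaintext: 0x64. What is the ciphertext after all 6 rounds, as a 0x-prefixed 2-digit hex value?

s_0 = plaintext = 0x64
s_1 = Round(s_0, k_0) = 0xFE
s_2 = Round(s_1, k_1) = 0x35
s_3 = Round(s_2, k_2) = 0x9D
s_4 = Round(s_3, k_3) = 0xD6
s_5 = Round(s_4, k_4) = 0xF6
s_6 = Round(s_5, k_5) = 0x7D

0x7D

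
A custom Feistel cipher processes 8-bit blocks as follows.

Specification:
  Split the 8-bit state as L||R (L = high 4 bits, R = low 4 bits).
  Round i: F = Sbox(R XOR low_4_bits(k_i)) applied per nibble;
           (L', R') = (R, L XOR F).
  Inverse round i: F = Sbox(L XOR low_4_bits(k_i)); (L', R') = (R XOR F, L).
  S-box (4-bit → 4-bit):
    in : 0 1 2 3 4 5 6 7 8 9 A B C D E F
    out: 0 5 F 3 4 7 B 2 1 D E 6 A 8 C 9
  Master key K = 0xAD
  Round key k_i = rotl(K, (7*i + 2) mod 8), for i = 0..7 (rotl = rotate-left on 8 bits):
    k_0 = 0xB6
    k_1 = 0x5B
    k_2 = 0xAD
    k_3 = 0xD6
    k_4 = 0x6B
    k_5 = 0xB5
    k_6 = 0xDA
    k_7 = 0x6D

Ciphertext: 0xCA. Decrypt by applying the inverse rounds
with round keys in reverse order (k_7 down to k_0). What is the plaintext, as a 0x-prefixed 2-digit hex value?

0xFE

s_0 = ciphertext = 0xCA
s_1 = InvRound(s_0, k_7) = 0xFC
s_2 = InvRound(s_1, k_6) = 0xBF
s_3 = InvRound(s_2, k_5) = 0x3B
s_4 = InvRound(s_3, k_4) = 0xA3
s_5 = InvRound(s_4, k_3) = 0x9A
s_6 = InvRound(s_5, k_2) = 0xE9
s_7 = InvRound(s_6, k_1) = 0xEE
s_8 = InvRound(s_7, k_0) = 0xFE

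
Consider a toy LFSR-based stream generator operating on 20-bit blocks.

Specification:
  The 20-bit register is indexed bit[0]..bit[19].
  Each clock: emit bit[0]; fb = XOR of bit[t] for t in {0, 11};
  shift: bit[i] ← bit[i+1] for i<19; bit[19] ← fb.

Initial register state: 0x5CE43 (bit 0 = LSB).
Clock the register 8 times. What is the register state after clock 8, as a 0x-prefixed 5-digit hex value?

0xFA5CE

reg_0 = 0x5CE43
clock 1: out=1, reg = 0x2E721
clock 2: out=1, reg = 0x97390
clock 3: out=0, reg = 0x4B9C8
clock 4: out=0, reg = 0xA5CE4
clock 5: out=0, reg = 0xD2E72
clock 6: out=0, reg = 0xE9739
clock 7: out=1, reg = 0xF4B9C
clock 8: out=0, reg = 0xFA5CE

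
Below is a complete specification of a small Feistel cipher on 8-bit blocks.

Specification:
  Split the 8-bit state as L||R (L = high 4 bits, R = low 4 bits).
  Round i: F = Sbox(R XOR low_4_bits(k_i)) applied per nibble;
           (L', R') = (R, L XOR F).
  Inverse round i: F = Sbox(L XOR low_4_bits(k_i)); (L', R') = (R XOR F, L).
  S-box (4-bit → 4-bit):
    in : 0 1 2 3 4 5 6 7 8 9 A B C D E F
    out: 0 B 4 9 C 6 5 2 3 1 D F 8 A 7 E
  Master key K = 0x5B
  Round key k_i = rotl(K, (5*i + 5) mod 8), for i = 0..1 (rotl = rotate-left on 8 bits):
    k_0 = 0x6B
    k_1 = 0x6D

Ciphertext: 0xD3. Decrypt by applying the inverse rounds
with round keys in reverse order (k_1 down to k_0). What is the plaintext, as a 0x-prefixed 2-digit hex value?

s_0 = ciphertext = 0xD3
s_1 = InvRound(s_0, k_1) = 0x3D
s_2 = InvRound(s_1, k_0) = 0xE3

0xE3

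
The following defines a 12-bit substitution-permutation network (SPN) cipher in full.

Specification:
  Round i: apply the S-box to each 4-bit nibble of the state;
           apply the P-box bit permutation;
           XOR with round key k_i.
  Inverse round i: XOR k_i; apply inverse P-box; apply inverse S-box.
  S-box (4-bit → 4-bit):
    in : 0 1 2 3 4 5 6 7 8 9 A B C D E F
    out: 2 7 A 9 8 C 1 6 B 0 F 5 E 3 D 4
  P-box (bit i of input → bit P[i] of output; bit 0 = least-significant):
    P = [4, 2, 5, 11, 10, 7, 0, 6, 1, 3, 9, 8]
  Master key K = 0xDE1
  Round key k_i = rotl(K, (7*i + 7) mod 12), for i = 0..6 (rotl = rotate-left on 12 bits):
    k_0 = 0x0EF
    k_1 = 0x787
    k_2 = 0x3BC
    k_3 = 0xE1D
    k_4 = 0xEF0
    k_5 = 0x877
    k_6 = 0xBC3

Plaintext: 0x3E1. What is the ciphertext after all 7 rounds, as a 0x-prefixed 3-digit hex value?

0xB74

s_0 = plaintext = 0x3E1
s_1 = Round(s_0, k_0) = 0x598
s_2 = Round(s_1, k_1) = 0xC93
s_3 = Round(s_2, k_2) = 0x8A4
s_4 = Round(s_3, k_3) = 0x3D6
s_5 = Round(s_4, k_4) = 0xB62
s_6 = Round(s_5, k_5) = 0x671
s_7 = Round(s_6, k_6) = 0xB74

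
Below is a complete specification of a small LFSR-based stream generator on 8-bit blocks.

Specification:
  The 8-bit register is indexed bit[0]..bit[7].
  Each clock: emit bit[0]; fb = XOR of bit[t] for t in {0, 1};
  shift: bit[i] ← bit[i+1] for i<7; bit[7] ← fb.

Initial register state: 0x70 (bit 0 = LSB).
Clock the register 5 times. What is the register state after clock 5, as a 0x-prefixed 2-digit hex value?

0x43

reg_0 = 0x70
clock 1: out=0, reg = 0x38
clock 2: out=0, reg = 0x1C
clock 3: out=0, reg = 0x0E
clock 4: out=0, reg = 0x87
clock 5: out=1, reg = 0x43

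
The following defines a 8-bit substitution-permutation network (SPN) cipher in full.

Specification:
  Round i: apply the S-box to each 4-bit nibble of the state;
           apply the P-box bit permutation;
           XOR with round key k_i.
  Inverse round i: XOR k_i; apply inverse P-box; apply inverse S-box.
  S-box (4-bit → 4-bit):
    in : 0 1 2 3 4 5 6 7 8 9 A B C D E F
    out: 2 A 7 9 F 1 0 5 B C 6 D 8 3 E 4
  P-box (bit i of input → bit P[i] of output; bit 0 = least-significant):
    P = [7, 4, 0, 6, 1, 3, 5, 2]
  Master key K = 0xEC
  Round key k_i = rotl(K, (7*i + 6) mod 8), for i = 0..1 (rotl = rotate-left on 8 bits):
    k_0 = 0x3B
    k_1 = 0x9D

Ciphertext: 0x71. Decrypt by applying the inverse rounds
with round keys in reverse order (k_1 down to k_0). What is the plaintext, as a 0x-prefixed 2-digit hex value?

0x08

s_0 = ciphertext = 0x71
s_1 = InvRound(s_0, k_1) = 0xE3
s_2 = InvRound(s_1, k_0) = 0x08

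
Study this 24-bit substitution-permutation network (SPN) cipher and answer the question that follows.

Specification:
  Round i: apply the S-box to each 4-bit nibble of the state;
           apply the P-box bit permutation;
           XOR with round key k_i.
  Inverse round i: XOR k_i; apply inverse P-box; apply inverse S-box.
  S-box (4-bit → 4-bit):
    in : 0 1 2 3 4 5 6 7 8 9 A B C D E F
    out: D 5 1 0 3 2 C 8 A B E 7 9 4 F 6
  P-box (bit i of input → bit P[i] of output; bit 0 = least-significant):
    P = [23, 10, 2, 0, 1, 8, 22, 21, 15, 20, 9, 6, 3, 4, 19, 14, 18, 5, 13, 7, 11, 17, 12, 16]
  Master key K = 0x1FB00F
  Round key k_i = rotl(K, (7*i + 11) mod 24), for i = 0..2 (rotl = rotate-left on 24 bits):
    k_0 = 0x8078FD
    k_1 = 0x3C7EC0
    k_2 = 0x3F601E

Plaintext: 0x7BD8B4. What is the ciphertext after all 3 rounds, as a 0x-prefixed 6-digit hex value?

s_0 = plaintext = 0x7BD8B4
s_1 = Round(s_0, k_0) = 0x5D5D9F
s_2 = Round(s_1, k_1) = 0x1E59D6
s_3 = Round(s_2, k_2) = 0x6BD8EB

0x6BD8EB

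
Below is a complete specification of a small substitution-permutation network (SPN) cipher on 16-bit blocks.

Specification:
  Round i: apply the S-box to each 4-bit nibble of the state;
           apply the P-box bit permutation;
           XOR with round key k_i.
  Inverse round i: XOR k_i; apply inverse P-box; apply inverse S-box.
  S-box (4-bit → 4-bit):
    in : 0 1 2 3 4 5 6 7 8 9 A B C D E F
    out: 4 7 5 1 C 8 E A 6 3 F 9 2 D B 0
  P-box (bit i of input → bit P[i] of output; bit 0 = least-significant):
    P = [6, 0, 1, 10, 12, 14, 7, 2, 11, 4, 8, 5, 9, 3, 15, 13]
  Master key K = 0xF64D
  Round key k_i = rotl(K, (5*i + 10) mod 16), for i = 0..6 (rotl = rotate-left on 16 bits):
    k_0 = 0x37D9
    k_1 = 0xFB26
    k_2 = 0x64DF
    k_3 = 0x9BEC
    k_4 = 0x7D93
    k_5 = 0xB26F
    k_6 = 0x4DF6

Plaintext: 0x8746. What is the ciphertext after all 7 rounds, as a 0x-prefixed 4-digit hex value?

0x5F98

s_0 = plaintext = 0x8746
s_1 = Round(s_0, k_0) = 0xB366
s_2 = Round(s_1, k_1) = 0x95A1
s_3 = Round(s_2, k_2) = 0x3630
s_4 = Round(s_3, k_3) = 0x88DE
s_5 = Round(s_4, k_4) = 0xE84E
s_6 = Round(s_5, k_5) = 0x95B2
s_7 = Round(s_6, k_6) = 0x5F98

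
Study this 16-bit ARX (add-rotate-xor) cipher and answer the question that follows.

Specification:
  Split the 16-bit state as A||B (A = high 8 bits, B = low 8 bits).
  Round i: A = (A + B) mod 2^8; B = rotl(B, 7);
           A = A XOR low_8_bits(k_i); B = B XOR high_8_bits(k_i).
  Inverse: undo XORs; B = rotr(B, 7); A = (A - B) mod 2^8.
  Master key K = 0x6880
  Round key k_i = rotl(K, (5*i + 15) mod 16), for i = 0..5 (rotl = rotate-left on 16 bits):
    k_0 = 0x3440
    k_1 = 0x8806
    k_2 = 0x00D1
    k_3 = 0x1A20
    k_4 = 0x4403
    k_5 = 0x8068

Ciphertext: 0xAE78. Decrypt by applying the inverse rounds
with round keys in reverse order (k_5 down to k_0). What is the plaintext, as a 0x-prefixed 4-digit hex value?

s_0 = ciphertext = 0xAE78
s_1 = InvRound(s_0, k_5) = 0xD5F1
s_2 = InvRound(s_1, k_4) = 0x6B6B
s_3 = InvRound(s_2, k_3) = 0x69E2
s_4 = InvRound(s_3, k_2) = 0xF3C5
s_5 = InvRound(s_4, k_1) = 0x5B9A
s_6 = InvRound(s_5, k_0) = 0xBE5D

0xBE5D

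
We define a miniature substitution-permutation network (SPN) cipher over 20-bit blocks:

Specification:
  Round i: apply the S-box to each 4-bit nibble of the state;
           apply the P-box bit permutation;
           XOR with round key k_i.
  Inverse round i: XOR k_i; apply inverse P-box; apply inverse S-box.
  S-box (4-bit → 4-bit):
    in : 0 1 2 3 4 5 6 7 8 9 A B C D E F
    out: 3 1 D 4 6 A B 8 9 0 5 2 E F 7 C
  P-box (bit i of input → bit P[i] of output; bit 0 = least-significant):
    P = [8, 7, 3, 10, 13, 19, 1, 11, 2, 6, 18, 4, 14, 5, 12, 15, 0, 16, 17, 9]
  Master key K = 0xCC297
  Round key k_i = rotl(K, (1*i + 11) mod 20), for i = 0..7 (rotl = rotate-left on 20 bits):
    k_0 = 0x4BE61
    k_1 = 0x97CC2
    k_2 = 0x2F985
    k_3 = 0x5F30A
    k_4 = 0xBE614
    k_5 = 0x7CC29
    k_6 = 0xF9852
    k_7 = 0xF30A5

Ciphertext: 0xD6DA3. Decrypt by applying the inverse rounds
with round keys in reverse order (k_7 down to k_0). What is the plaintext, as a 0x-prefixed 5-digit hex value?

0x639FC

s_0 = ciphertext = 0xD6DA3
s_1 = InvRound(s_0, k_7) = 0x3A1F8
s_2 = InvRound(s_1, k_6) = 0x943DE
s_3 = InvRound(s_2, k_5) = 0x25DC6
s_4 = InvRound(s_3, k_4) = 0x5F5D0
s_5 = InvRound(s_4, k_3) = 0x7953C
s_6 = InvRound(s_5, k_2) = 0x00F8C
s_7 = InvRound(s_6, k_1) = 0x5A0EA
s_8 = InvRound(s_7, k_0) = 0x639FC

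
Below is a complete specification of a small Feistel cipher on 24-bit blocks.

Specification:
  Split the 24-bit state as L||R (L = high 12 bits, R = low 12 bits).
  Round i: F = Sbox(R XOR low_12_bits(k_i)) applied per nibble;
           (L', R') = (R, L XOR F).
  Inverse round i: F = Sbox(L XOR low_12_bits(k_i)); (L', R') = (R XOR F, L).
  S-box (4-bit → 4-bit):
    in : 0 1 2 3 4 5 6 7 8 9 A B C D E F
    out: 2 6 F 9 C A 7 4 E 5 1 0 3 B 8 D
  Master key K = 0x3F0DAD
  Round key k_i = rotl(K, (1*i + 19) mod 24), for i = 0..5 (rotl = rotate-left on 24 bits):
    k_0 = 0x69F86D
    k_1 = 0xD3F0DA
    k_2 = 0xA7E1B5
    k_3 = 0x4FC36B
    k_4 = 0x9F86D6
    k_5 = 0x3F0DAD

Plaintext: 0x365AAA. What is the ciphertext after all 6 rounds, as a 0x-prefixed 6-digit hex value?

0x7E2E03

s_0 = plaintext = 0x365AAA
s_1 = Round(s_0, k_0) = 0xAAAC51
s_2 = Round(s_1, k_1) = 0xC5194A
s_3 = Round(s_2, k_2) = 0x94A28C
s_4 = Round(s_3, k_3) = 0x28CFCE
s_5 = Round(s_4, k_4) = 0xFCE7E2
s_6 = Round(s_5, k_5) = 0x7E2E03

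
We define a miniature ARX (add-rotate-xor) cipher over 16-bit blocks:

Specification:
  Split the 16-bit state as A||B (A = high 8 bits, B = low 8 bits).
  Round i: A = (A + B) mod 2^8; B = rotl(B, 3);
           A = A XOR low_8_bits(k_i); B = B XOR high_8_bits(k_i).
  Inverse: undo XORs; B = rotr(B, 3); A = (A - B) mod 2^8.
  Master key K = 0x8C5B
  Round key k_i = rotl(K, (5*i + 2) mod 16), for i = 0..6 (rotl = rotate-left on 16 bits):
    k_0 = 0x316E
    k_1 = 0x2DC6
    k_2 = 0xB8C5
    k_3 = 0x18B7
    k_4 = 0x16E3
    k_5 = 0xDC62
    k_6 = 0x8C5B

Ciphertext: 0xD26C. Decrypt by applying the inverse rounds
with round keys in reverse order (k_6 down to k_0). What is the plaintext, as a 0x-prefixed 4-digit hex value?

s_0 = ciphertext = 0xD26C
s_1 = InvRound(s_0, k_6) = 0x6D1C
s_2 = InvRound(s_1, k_5) = 0xF718
s_3 = InvRound(s_2, k_4) = 0x53C1
s_4 = InvRound(s_3, k_3) = 0xA93B
s_5 = InvRound(s_4, k_2) = 0xFC70
s_6 = InvRound(s_5, k_1) = 0x8FAB
s_7 = InvRound(s_6, k_0) = 0x8E53

0x8E53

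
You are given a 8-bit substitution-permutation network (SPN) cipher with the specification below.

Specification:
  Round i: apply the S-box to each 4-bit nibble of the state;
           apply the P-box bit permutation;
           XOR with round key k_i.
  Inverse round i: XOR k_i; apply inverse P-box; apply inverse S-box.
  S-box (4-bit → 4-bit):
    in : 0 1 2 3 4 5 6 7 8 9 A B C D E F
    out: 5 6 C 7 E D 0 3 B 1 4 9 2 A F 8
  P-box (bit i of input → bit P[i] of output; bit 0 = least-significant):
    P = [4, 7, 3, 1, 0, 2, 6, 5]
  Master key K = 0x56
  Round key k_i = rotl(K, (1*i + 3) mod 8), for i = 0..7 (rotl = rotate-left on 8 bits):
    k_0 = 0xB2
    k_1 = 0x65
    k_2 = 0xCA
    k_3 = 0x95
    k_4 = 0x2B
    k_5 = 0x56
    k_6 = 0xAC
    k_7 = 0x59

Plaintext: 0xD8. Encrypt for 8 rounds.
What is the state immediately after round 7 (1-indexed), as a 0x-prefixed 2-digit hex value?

s_0 = plaintext = 0xD8
s_1 = Round(s_0, k_0) = 0x04
s_2 = Round(s_1, k_1) = 0xAE
s_3 = Round(s_2, k_2) = 0x10
s_4 = Round(s_3, k_3) = 0xC9
s_5 = Round(s_4, k_4) = 0x3F
s_6 = Round(s_5, k_5) = 0x11
s_7 = Round(s_6, k_6) = 0x60
s_8 = Round(s_7, k_7) = 0x41

0x60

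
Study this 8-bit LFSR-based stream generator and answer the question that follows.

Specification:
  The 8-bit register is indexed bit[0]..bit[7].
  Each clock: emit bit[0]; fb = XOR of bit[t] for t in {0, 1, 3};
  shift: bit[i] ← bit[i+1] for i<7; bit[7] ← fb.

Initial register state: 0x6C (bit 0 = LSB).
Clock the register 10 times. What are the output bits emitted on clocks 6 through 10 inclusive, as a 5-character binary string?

reg_0 = 0x6C
clock 1: out=0, reg = 0xB6
clock 2: out=0, reg = 0xDB
clock 3: out=1, reg = 0xED
clock 4: out=1, reg = 0x76
clock 5: out=0, reg = 0xBB
clock 6: out=1, reg = 0xDD
clock 7: out=1, reg = 0x6E
clock 8: out=0, reg = 0x37
clock 9: out=1, reg = 0x1B
clock 10: out=1, reg = 0x8D

11011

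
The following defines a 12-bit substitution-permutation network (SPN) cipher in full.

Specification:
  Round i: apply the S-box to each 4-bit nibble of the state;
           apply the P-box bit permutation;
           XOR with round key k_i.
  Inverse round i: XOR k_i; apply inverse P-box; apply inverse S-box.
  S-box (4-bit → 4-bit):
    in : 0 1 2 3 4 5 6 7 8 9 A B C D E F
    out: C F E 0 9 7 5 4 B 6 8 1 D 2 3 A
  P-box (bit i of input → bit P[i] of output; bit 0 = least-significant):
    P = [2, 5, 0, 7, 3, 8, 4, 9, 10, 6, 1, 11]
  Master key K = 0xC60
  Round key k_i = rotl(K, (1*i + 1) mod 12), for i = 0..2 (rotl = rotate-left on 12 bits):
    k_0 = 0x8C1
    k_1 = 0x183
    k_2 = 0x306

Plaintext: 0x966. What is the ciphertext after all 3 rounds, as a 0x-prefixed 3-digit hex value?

0xC05

s_0 = plaintext = 0x966
s_1 = Round(s_0, k_0) = 0x89E
s_2 = Round(s_1, k_1) = 0xCF7
s_3 = Round(s_2, k_2) = 0xC05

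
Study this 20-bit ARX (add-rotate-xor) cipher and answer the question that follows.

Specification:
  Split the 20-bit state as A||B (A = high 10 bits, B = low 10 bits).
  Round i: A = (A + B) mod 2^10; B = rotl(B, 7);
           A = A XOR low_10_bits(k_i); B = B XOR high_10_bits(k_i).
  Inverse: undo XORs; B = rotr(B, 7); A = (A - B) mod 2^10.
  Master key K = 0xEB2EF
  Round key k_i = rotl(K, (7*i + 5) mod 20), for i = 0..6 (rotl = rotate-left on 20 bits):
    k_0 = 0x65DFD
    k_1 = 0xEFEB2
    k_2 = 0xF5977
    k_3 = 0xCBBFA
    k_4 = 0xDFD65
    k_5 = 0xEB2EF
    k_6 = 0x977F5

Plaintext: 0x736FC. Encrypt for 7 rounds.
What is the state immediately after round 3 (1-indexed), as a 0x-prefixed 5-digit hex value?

0xD8CAE

s_0 = plaintext = 0x736FC
s_1 = Round(s_0, k_0) = 0x4D3C8
s_2 = Round(s_1, k_1) = 0x93BC6
s_3 = Round(s_2, k_2) = 0xD8CAE
s_4 = Round(s_3, k_3) = 0xFAC3B
s_5 = Round(s_4, k_4) = 0x50EF8
s_6 = Round(s_5, k_5) = 0xB53F3
s_7 = Round(s_6, k_6) = 0x4CBA3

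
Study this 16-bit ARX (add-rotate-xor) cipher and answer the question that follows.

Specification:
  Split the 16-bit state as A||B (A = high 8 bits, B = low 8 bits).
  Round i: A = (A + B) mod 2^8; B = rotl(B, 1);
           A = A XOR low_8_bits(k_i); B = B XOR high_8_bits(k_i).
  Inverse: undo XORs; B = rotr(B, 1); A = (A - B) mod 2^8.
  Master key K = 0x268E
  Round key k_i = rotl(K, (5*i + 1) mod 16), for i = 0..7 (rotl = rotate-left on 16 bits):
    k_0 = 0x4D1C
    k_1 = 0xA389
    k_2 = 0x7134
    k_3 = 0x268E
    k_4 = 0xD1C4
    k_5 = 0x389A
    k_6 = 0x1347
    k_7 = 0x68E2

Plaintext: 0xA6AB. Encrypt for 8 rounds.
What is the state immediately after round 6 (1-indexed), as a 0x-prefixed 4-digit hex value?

s_0 = plaintext = 0xA6AB
s_1 = Round(s_0, k_0) = 0x4D1A
s_2 = Round(s_1, k_1) = 0xEE97
s_3 = Round(s_2, k_2) = 0xB15E
s_4 = Round(s_3, k_3) = 0x819A
s_5 = Round(s_4, k_4) = 0xDFE4
s_6 = Round(s_5, k_5) = 0x59F1
s_7 = Round(s_6, k_6) = 0x0DF0
s_8 = Round(s_7, k_7) = 0x1F89

0x59F1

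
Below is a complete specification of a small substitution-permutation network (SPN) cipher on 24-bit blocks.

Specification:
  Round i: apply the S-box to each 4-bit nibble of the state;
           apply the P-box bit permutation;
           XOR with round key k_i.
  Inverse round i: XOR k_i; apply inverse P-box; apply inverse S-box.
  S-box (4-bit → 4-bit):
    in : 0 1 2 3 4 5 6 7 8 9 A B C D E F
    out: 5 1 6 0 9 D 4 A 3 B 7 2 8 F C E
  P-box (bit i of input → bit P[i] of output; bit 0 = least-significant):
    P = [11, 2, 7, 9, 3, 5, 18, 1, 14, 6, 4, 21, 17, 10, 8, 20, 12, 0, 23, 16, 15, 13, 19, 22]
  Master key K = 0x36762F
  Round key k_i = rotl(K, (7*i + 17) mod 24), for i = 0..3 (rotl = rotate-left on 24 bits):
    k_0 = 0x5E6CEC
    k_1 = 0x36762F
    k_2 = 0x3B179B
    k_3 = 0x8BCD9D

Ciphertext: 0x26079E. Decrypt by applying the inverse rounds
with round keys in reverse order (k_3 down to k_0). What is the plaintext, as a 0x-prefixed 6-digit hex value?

0xEC9B19

s_0 = ciphertext = 0x26079E
s_1 = InvRound(s_0, k_3) = 0x0F34E4
s_2 = InvRound(s_1, k_2) = 0xBBEFD7
s_3 = InvRound(s_2, k_1) = 0x0562A0
s_4 = InvRound(s_3, k_0) = 0xEC9B19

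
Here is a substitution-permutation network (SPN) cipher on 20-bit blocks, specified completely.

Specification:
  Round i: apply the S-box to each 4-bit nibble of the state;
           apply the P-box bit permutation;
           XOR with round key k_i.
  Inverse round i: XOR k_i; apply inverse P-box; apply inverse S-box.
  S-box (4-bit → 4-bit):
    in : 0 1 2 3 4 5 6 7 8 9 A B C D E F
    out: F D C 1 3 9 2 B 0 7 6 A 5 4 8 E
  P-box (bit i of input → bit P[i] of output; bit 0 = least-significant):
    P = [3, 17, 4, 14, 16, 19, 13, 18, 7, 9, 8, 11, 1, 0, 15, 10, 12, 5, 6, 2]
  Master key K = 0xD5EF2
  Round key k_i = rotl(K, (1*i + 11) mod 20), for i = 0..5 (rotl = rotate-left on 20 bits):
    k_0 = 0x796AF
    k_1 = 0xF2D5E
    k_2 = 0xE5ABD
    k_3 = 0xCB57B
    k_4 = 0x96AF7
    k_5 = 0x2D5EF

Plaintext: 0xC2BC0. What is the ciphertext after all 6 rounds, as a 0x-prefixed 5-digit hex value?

s_0 = plaintext = 0xC2BC0
s_1 = Round(s_0, k_0) = 0x468F7
s_2 = Round(s_1, k_1) = 0x15D77
s_3 = Round(s_2, k_2) = 0x10FF3
s_4 = Round(s_3, k_3) = 0x00A34
s_5 = Round(s_4, k_4) = 0xAFD98
s_6 = Round(s_5, k_5) = 0xB708E

0xB708E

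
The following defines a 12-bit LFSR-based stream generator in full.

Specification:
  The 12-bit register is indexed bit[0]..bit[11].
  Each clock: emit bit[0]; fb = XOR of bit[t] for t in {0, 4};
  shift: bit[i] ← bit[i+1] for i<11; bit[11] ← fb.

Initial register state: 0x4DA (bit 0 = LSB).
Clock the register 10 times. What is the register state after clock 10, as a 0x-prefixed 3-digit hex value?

reg_0 = 0x4DA
clock 1: out=0, reg = 0xA6D
clock 2: out=1, reg = 0xD36
clock 3: out=0, reg = 0xE9B
clock 4: out=1, reg = 0x74D
clock 5: out=1, reg = 0xBA6
clock 6: out=0, reg = 0x5D3
clock 7: out=1, reg = 0x2E9
clock 8: out=1, reg = 0x974
clock 9: out=0, reg = 0xCBA
clock 10: out=0, reg = 0xE5D

0xE5D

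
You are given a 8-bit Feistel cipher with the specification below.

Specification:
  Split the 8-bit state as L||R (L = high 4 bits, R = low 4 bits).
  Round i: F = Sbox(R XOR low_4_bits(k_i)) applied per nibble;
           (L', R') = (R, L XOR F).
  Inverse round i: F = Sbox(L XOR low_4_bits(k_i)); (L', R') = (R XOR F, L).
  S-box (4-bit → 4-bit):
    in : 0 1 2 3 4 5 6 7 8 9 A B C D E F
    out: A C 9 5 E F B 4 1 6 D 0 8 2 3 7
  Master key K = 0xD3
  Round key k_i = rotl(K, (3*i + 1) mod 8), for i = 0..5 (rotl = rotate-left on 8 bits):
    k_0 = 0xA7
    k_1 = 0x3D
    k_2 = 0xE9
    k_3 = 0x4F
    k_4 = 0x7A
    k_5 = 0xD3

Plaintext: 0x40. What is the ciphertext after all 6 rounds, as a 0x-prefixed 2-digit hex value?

s_0 = plaintext = 0x40
s_1 = Round(s_0, k_0) = 0x00
s_2 = Round(s_1, k_1) = 0x02
s_3 = Round(s_2, k_2) = 0x20
s_4 = Round(s_3, k_3) = 0x05
s_5 = Round(s_4, k_4) = 0x57
s_6 = Round(s_5, k_5) = 0x7B

0x7B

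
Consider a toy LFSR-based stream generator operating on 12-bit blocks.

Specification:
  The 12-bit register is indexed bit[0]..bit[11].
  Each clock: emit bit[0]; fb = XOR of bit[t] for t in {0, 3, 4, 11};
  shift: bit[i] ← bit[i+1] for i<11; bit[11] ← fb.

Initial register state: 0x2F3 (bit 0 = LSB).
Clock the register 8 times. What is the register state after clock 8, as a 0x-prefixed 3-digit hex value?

reg_0 = 0x2F3
clock 1: out=1, reg = 0x179
clock 2: out=1, reg = 0x8BC
clock 3: out=0, reg = 0xC5E
clock 4: out=0, reg = 0xE2F
clock 5: out=1, reg = 0xF17
clock 6: out=1, reg = 0xF8B
clock 7: out=1, reg = 0xFC5
clock 8: out=1, reg = 0x7E2

0x7E2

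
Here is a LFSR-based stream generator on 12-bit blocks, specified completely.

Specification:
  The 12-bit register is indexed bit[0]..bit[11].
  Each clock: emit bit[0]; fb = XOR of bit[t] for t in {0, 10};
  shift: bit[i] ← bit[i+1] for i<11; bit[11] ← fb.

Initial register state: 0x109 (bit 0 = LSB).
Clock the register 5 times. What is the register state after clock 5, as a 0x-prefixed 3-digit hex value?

reg_0 = 0x109
clock 1: out=1, reg = 0x884
clock 2: out=0, reg = 0x442
clock 3: out=0, reg = 0xA21
clock 4: out=1, reg = 0xD10
clock 5: out=0, reg = 0xE88

0xE88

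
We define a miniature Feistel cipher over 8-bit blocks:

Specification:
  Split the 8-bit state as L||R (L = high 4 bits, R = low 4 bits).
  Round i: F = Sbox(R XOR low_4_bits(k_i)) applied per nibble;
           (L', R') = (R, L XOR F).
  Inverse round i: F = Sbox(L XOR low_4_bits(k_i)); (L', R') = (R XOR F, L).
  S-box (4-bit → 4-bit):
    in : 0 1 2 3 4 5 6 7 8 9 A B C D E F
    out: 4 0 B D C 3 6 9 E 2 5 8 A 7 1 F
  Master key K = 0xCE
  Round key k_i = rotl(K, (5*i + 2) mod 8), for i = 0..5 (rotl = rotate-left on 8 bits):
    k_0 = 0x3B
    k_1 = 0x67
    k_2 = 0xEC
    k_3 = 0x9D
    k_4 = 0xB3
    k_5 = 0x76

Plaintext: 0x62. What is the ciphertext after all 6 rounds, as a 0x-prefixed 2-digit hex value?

s_0 = plaintext = 0x62
s_1 = Round(s_0, k_0) = 0x24
s_2 = Round(s_1, k_1) = 0x4F
s_3 = Round(s_2, k_2) = 0xF9
s_4 = Round(s_3, k_3) = 0x93
s_5 = Round(s_4, k_4) = 0x3D
s_6 = Round(s_5, k_5) = 0xDB

0xDB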